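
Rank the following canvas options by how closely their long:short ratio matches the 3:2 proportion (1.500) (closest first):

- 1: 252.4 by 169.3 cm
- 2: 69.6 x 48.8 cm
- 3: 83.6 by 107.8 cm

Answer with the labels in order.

1, 2, 3

Ratios: 1 = 252.4 / 169.3 ≈ 1.491; 2 = 69.6 / 48.8 ≈ 1.426; 3 = 107.8 / 83.6 ≈ 1.289.
|Δ from 1.500|: 1 0.009; 2 0.074; 3 0.211.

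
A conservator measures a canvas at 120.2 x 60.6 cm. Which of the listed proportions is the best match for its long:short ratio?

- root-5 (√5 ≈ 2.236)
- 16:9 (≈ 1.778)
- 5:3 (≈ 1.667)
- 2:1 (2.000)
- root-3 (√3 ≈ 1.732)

2:1

Ratio = 120.2 / 60.6 ≈ 1.983.
Distances: root-5 2.236 (Δ 0.253); 16:9 1.778 (Δ 0.205); 5:3 1.667 (Δ 0.316); 2:1 2.000 (Δ 0.017); root-3 1.732 (Δ 0.251).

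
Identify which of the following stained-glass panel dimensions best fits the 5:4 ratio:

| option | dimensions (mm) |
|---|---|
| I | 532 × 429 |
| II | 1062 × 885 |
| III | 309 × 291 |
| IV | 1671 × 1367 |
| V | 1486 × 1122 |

I

Target 5:4 ≈ 1.250.
I: 1.240 (Δ0.010)  II: 1.200 (Δ0.050)  III: 1.062 (Δ0.188)  IV: 1.222 (Δ0.028)  V: 1.324 (Δ0.074)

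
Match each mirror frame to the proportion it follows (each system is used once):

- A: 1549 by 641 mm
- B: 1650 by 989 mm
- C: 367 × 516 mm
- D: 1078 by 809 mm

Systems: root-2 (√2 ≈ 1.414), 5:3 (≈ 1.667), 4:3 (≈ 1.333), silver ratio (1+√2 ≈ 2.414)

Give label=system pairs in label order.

Ratios: A ≈ 2.417; B ≈ 1.668; C ≈ 1.406; D ≈ 1.333.
Targets: root-2 ≈ 1.414; 5:3 ≈ 1.667; 4:3 ≈ 1.333; silver ratio ≈ 2.414.

A=silver ratio, B=5:3, C=root-2, D=4:3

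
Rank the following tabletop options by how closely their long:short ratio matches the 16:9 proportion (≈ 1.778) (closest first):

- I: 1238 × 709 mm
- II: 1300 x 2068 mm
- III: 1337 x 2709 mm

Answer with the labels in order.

I, II, III

I: 1238/709 ≈ 1.746 → |1.746 − 1.778| = 0.032
II: 2068/1300 ≈ 1.591 → |1.591 − 1.778| = 0.187
III: 2709/1337 ≈ 2.026 → |2.026 − 1.778| = 0.248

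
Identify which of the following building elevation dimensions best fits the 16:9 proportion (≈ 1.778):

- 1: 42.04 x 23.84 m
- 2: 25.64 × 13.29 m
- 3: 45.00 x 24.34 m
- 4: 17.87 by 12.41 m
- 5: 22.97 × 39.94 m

Target 16:9 ≈ 1.778.
1: 1.763 (Δ0.015)  2: 1.929 (Δ0.151)  3: 1.849 (Δ0.071)  4: 1.440 (Δ0.338)  5: 1.739 (Δ0.039)

1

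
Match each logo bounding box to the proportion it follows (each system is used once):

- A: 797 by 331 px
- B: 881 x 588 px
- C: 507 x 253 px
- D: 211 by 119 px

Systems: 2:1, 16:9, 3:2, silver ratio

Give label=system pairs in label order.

A = 797/331 ≈ 2.408 → silver ratio (2.414)
B = 881/588 ≈ 1.498 → 3:2 (1.500)
C = 507/253 ≈ 2.004 → 2:1 (2.000)
D = 211/119 ≈ 1.773 → 16:9 (1.778)

A=silver ratio, B=3:2, C=2:1, D=16:9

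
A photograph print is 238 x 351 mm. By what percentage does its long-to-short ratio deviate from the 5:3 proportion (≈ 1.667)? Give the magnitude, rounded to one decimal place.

Ratio = 351 / 238 ≈ 1.4748.
Ideal 5:3 ≈ 1.6667. |1.4748 − 1.6667| / 1.6667 ≈ 11.51% → 11.5%.

11.5%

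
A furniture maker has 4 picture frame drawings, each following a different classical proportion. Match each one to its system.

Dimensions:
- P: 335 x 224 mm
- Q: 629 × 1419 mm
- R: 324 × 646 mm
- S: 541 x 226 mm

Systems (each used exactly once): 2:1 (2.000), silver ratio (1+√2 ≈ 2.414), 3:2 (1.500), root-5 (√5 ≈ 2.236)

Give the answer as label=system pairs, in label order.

P=3:2, Q=root-5, R=2:1, S=silver ratio

P = 335/224 ≈ 1.496 → 3:2 (1.500)
Q = 1419/629 ≈ 2.256 → root-5 (2.236)
R = 646/324 ≈ 1.994 → 2:1 (2.000)
S = 541/226 ≈ 2.394 → silver ratio (2.414)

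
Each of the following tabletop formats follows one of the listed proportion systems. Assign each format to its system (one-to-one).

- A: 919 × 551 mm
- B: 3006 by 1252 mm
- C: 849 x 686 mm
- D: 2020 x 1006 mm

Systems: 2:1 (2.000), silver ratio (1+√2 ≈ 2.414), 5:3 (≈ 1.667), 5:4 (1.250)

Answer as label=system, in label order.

Ratios: A ≈ 1.668; B ≈ 2.401; C ≈ 1.238; D ≈ 2.008.
Targets: 2:1 ≈ 2.000; silver ratio ≈ 2.414; 5:3 ≈ 1.667; 5:4 ≈ 1.250.

A=5:3, B=silver ratio, C=5:4, D=2:1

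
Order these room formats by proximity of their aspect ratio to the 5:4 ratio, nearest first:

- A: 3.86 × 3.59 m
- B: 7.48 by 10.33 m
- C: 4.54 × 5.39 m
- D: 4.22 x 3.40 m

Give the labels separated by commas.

A: 3.86/3.59 ≈ 1.075 → |1.075 − 1.250| = 0.175
B: 10.33/7.48 ≈ 1.381 → |1.381 − 1.250| = 0.131
C: 5.39/4.54 ≈ 1.187 → |1.187 − 1.250| = 0.063
D: 4.22/3.40 ≈ 1.241 → |1.241 − 1.250| = 0.009

D, C, B, A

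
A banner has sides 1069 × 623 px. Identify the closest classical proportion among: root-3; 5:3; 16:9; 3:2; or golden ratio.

root-3

1069/623 ≈ 1.716. Nearest candidates are root-3 (1.732, off by 0.016) and 5:3 (1.667, off by 0.049).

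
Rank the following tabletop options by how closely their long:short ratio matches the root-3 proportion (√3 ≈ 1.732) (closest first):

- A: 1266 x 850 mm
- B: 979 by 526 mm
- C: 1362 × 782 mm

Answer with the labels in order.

C, B, A

Ratios: A = 1266 / 850 ≈ 1.489; B = 979 / 526 ≈ 1.861; C = 1362 / 782 ≈ 1.742.
|Δ from 1.732|: A 0.243; B 0.129; C 0.010.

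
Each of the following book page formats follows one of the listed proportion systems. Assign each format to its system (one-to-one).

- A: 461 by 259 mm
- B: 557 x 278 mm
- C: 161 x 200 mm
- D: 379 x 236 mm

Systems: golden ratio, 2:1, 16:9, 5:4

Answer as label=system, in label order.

Ratios: A ≈ 1.780; B ≈ 2.004; C ≈ 1.242; D ≈ 1.606.
Targets: golden ratio ≈ 1.618; 2:1 ≈ 2.000; 16:9 ≈ 1.778; 5:4 ≈ 1.250.

A=16:9, B=2:1, C=5:4, D=golden ratio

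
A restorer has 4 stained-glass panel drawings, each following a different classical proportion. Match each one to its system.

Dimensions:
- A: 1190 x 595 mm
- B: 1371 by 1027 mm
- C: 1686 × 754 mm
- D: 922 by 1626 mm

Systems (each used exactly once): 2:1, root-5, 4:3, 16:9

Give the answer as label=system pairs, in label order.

A = 1190/595 ≈ 2.000 → 2:1 (2.000)
B = 1371/1027 ≈ 1.335 → 4:3 (1.333)
C = 1686/754 ≈ 2.236 → root-5 (2.236)
D = 1626/922 ≈ 1.764 → 16:9 (1.778)

A=2:1, B=4:3, C=root-5, D=16:9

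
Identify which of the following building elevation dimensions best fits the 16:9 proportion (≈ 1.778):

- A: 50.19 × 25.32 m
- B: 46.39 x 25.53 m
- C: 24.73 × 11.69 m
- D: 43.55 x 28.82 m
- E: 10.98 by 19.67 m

E

Target 16:9 ≈ 1.778.
A: 1.982 (Δ0.204)  B: 1.817 (Δ0.039)  C: 2.115 (Δ0.337)  D: 1.511 (Δ0.267)  E: 1.791 (Δ0.013)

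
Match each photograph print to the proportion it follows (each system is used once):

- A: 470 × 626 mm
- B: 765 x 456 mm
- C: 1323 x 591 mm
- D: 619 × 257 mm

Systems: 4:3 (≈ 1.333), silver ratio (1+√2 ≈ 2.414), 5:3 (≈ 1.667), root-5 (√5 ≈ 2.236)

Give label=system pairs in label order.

A = 626/470 ≈ 1.332 → 4:3 (1.333)
B = 765/456 ≈ 1.678 → 5:3 (1.667)
C = 1323/591 ≈ 2.239 → root-5 (2.236)
D = 619/257 ≈ 2.409 → silver ratio (2.414)

A=4:3, B=5:3, C=root-5, D=silver ratio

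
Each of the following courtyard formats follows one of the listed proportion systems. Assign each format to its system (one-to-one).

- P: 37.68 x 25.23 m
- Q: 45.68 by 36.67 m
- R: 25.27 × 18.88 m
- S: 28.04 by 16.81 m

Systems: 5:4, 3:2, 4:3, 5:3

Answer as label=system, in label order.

P=3:2, Q=5:4, R=4:3, S=5:3

Ratios: P ≈ 1.493; Q ≈ 1.246; R ≈ 1.338; S ≈ 1.668.
Targets: 5:4 ≈ 1.250; 3:2 ≈ 1.500; 4:3 ≈ 1.333; 5:3 ≈ 1.667.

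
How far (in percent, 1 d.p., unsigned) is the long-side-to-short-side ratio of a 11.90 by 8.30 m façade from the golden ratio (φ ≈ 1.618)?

11.4%

Ratio = 11.90 / 8.30 ≈ 1.4337.
Ideal golden ratio ≈ 1.6180. |1.4337 − 1.6180| / 1.6180 ≈ 11.39% → 11.4%.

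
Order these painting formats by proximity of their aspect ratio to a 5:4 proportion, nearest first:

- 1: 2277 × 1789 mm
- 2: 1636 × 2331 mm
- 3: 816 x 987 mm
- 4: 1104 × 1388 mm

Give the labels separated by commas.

4, 1, 3, 2

1: 2277/1789 ≈ 1.273 → |1.273 − 1.250| = 0.023
2: 2331/1636 ≈ 1.425 → |1.425 − 1.250| = 0.175
3: 987/816 ≈ 1.210 → |1.210 − 1.250| = 0.040
4: 1388/1104 ≈ 1.257 → |1.257 − 1.250| = 0.007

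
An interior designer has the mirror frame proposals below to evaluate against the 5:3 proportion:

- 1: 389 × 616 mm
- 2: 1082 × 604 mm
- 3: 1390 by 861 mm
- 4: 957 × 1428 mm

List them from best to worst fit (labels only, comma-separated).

3, 1, 2, 4

1: 616/389 ≈ 1.584 → |1.584 − 1.667| = 0.083
2: 1082/604 ≈ 1.791 → |1.791 − 1.667| = 0.124
3: 1390/861 ≈ 1.614 → |1.614 − 1.667| = 0.053
4: 1428/957 ≈ 1.492 → |1.492 − 1.667| = 0.175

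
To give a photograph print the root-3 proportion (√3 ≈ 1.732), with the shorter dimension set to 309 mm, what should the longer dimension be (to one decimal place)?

535.2 mm

root-3 ≈ 1.73205.
Longer side = 309 × 1.73205 ≈ 535.203 → 535.2 mm.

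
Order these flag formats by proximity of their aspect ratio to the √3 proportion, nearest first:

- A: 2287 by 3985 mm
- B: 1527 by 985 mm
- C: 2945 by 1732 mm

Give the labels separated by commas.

A: 3985/2287 ≈ 1.742 → |1.742 − 1.732| = 0.010
B: 1527/985 ≈ 1.550 → |1.550 − 1.732| = 0.182
C: 2945/1732 ≈ 1.700 → |1.700 − 1.732| = 0.032

A, C, B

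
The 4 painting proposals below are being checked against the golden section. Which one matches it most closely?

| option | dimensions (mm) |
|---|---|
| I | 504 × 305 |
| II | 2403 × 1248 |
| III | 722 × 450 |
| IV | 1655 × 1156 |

III

Ratios (long/short): I ≈ 1.652; II ≈ 1.925; III ≈ 1.604; IV ≈ 1.432.
golden ratio ≈ 1.618; option III is nearest (Δ 0.014).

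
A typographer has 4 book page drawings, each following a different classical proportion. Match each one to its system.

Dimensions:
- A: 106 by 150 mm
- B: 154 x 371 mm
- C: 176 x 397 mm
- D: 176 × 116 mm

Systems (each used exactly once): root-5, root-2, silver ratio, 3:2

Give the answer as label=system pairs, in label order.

Ratios: A ≈ 1.415; B ≈ 2.409; C ≈ 2.256; D ≈ 1.517.
Targets: root-5 ≈ 2.236; root-2 ≈ 1.414; silver ratio ≈ 2.414; 3:2 ≈ 1.500.

A=root-2, B=silver ratio, C=root-5, D=3:2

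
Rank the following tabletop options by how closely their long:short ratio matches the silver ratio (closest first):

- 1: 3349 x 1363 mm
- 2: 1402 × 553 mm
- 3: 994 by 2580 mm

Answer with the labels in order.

Ratios: 1 = 3349 / 1363 ≈ 2.457; 2 = 1402 / 553 ≈ 2.535; 3 = 2580 / 994 ≈ 2.596.
|Δ from 2.414|: 1 0.043; 2 0.121; 3 0.182.

1, 2, 3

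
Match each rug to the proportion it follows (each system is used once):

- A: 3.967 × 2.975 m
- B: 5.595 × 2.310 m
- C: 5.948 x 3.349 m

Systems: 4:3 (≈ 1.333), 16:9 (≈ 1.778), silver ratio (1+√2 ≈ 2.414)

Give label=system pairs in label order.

Ratios: A ≈ 1.333; B ≈ 2.422; C ≈ 1.776.
Targets: 4:3 ≈ 1.333; 16:9 ≈ 1.778; silver ratio ≈ 2.414.

A=4:3, B=silver ratio, C=16:9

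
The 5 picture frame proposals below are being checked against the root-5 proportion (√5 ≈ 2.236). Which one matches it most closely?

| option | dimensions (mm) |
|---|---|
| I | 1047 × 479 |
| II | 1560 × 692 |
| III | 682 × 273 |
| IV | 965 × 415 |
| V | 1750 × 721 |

Target root-5 ≈ 2.236.
I: 2.186 (Δ0.050)  II: 2.254 (Δ0.018)  III: 2.498 (Δ0.262)  IV: 2.325 (Δ0.089)  V: 2.427 (Δ0.191)

II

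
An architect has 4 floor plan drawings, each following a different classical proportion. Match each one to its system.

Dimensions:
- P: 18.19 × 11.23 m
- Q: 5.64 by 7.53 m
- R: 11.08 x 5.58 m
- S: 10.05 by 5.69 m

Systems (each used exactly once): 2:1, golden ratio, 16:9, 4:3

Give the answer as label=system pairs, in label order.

P = 18.19/11.23 ≈ 1.620 → golden ratio (1.618)
Q = 7.53/5.64 ≈ 1.335 → 4:3 (1.333)
R = 11.08/5.58 ≈ 1.986 → 2:1 (2.000)
S = 10.05/5.69 ≈ 1.766 → 16:9 (1.778)

P=golden ratio, Q=4:3, R=2:1, S=16:9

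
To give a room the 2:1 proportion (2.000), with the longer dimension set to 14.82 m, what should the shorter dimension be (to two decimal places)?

2:1 = 2.00000.
Shorter side = 14.82 ÷ 2.00000 ≈ 7.4100 → 7.41 m.

7.41 m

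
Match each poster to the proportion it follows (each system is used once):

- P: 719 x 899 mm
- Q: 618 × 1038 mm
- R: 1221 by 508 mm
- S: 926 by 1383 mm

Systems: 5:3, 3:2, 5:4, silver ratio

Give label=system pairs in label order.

P = 899/719 ≈ 1.250 → 5:4 (1.250)
Q = 1038/618 ≈ 1.680 → 5:3 (1.667)
R = 1221/508 ≈ 2.404 → silver ratio (2.414)
S = 1383/926 ≈ 1.494 → 3:2 (1.500)

P=5:4, Q=5:3, R=silver ratio, S=3:2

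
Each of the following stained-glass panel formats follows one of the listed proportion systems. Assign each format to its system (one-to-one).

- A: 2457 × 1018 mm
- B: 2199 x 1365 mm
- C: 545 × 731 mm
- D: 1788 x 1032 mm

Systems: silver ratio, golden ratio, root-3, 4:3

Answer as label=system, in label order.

A=silver ratio, B=golden ratio, C=4:3, D=root-3

A = 2457/1018 ≈ 2.414 → silver ratio (2.414)
B = 2199/1365 ≈ 1.611 → golden ratio (1.618)
C = 731/545 ≈ 1.341 → 4:3 (1.333)
D = 1788/1032 ≈ 1.733 → root-3 (1.732)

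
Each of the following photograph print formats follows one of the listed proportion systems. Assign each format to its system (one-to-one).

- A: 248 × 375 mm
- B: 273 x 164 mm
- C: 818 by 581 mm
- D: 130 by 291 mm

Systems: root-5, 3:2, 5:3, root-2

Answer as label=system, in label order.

A=3:2, B=5:3, C=root-2, D=root-5

A = 375/248 ≈ 1.512 → 3:2 (1.500)
B = 273/164 ≈ 1.665 → 5:3 (1.667)
C = 818/581 ≈ 1.408 → root-2 (1.414)
D = 291/130 ≈ 2.238 → root-5 (2.236)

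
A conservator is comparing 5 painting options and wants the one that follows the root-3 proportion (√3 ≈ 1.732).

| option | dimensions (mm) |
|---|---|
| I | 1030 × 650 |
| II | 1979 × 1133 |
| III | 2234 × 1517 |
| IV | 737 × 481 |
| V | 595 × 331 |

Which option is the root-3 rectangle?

II

Target root-3 ≈ 1.732.
I: 1.585 (Δ0.147)  II: 1.747 (Δ0.015)  III: 1.473 (Δ0.259)  IV: 1.532 (Δ0.200)  V: 1.798 (Δ0.066)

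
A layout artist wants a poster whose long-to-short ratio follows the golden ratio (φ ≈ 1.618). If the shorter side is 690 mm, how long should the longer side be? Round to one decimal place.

1116.4 mm

golden ratio ≈ 1.61803.
Longer side = 690 × 1.61803 ≈ 1116.441 → 1116.4 mm.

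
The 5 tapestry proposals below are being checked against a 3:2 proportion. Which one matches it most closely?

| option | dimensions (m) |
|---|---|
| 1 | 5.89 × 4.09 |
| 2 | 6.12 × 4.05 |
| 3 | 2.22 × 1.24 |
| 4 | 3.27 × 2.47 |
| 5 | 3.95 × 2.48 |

Ratios (long/short): 1 ≈ 1.440; 2 ≈ 1.511; 3 ≈ 1.790; 4 ≈ 1.324; 5 ≈ 1.593.
3:2 ≈ 1.500; option 2 is nearest (Δ 0.011).

2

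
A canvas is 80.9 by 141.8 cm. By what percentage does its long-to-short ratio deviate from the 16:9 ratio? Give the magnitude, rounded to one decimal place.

Ratio = 141.8 / 80.9 ≈ 1.7528.
Ideal 16:9 ≈ 1.7778. |1.7528 − 1.7778| / 1.7778 ≈ 1.41% → 1.4%.

1.4%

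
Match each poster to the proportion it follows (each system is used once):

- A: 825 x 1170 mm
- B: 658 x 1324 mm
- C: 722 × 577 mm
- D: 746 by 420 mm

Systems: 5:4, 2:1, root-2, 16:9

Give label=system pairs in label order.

A = 1170/825 ≈ 1.418 → root-2 (1.414)
B = 1324/658 ≈ 2.012 → 2:1 (2.000)
C = 722/577 ≈ 1.251 → 5:4 (1.250)
D = 746/420 ≈ 1.776 → 16:9 (1.778)

A=root-2, B=2:1, C=5:4, D=16:9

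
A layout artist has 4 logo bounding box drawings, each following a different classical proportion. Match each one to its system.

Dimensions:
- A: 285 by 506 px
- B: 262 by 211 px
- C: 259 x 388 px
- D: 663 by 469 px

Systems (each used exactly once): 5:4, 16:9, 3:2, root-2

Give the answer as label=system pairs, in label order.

A=16:9, B=5:4, C=3:2, D=root-2

A = 506/285 ≈ 1.775 → 16:9 (1.778)
B = 262/211 ≈ 1.242 → 5:4 (1.250)
C = 388/259 ≈ 1.498 → 3:2 (1.500)
D = 663/469 ≈ 1.414 → root-2 (1.414)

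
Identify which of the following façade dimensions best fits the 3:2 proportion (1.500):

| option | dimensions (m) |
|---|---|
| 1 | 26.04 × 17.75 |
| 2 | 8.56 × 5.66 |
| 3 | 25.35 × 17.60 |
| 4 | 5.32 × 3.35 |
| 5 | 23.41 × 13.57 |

Ratios (long/short): 1 ≈ 1.467; 2 ≈ 1.512; 3 ≈ 1.440; 4 ≈ 1.588; 5 ≈ 1.725.
3:2 ≈ 1.500; option 2 is nearest (Δ 0.012).

2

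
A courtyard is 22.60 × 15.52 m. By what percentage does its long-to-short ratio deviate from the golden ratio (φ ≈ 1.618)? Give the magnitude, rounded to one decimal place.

10.0%

Ratio = 22.60 / 15.52 ≈ 1.4562.
Ideal golden ratio ≈ 1.6180. |1.4562 − 1.6180| / 1.6180 ≈ 10.00% → 10.0%.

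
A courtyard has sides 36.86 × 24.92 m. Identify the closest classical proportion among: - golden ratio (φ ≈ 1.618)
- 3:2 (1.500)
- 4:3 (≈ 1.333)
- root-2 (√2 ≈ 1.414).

3:2

36.86/24.92 ≈ 1.479. Nearest candidates are 3:2 (1.500, off by 0.021) and root-2 (1.414, off by 0.065).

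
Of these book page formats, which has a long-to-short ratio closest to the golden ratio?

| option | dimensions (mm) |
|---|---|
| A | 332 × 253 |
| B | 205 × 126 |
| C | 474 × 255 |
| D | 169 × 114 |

B

Ratios (long/short): A ≈ 1.312; B ≈ 1.627; C ≈ 1.859; D ≈ 1.482.
golden ratio ≈ 1.618; option B is nearest (Δ 0.009).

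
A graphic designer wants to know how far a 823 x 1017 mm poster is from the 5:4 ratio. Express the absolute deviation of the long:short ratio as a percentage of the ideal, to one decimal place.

Ratio = 1017 / 823 ≈ 1.2357.
Ideal 5:4 = 1.2500. |1.2357 − 1.2500| / 1.2500 ≈ 1.14% → 1.1%.

1.1%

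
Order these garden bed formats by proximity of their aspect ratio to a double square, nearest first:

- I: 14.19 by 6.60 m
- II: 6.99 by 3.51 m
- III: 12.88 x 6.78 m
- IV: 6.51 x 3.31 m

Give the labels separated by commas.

II, IV, III, I

Ratios: I = 14.19 / 6.60 ≈ 2.150; II = 6.99 / 3.51 ≈ 1.991; III = 12.88 / 6.78 ≈ 1.900; IV = 6.51 / 3.31 ≈ 1.967.
|Δ from 2.000|: I 0.150; II 0.009; III 0.100; IV 0.033.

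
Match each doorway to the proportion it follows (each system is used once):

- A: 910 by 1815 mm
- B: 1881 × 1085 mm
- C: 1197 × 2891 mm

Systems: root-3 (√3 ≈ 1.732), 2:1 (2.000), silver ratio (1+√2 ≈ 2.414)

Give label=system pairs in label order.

A = 1815/910 ≈ 1.995 → 2:1 (2.000)
B = 1881/1085 ≈ 1.734 → root-3 (1.732)
C = 2891/1197 ≈ 2.415 → silver ratio (2.414)

A=2:1, B=root-3, C=silver ratio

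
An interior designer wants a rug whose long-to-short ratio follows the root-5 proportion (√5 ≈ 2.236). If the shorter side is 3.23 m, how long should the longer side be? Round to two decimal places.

root-5 ≈ 2.23607.
Longer side = 3.23 × 2.23607 ≈ 7.2225 → 7.22 m.

7.22 m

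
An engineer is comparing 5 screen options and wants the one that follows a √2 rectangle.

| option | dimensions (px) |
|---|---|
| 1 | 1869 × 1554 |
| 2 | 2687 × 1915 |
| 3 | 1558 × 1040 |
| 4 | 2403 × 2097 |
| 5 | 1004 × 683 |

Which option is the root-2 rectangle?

2

Target root-2 ≈ 1.414.
1: 1.203 (Δ0.211)  2: 1.403 (Δ0.011)  3: 1.498 (Δ0.084)  4: 1.146 (Δ0.268)  5: 1.470 (Δ0.056)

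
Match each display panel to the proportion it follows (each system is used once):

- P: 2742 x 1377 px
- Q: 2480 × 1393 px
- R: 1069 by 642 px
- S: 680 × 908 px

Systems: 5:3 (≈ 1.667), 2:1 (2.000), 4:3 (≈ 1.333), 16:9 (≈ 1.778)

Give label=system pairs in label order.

P=2:1, Q=16:9, R=5:3, S=4:3

P = 2742/1377 ≈ 1.991 → 2:1 (2.000)
Q = 2480/1393 ≈ 1.780 → 16:9 (1.778)
R = 1069/642 ≈ 1.665 → 5:3 (1.667)
S = 908/680 ≈ 1.335 → 4:3 (1.333)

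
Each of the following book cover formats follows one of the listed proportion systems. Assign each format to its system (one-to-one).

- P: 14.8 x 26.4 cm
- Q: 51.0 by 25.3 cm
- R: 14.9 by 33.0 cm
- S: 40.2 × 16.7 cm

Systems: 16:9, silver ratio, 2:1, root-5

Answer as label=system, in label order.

Ratios: P ≈ 1.784; Q ≈ 2.016; R ≈ 2.215; S ≈ 2.407.
Targets: 16:9 ≈ 1.778; silver ratio ≈ 2.414; 2:1 ≈ 2.000; root-5 ≈ 2.236.

P=16:9, Q=2:1, R=root-5, S=silver ratio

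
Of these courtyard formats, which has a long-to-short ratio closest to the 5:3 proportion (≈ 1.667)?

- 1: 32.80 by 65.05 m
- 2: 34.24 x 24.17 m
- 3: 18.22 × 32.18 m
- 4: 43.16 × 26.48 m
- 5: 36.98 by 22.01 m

Ratios (long/short): 1 ≈ 1.983; 2 ≈ 1.417; 3 ≈ 1.766; 4 ≈ 1.630; 5 ≈ 1.680.
5:3 ≈ 1.667; option 5 is nearest (Δ 0.013).

5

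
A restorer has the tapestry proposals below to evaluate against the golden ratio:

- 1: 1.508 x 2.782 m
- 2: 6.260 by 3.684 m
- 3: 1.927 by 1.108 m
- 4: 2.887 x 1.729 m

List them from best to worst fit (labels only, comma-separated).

Ratios: 1 = 2.782 / 1.508 ≈ 1.845; 2 = 6.260 / 3.684 ≈ 1.699; 3 = 1.927 / 1.108 ≈ 1.739; 4 = 2.887 / 1.729 ≈ 1.670.
|Δ from 1.618|: 1 0.227; 2 0.081; 3 0.121; 4 0.052.

4, 2, 3, 1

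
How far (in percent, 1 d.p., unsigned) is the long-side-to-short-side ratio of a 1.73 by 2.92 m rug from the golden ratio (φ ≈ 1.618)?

4.3%

Ratio = 2.92 / 1.73 ≈ 1.6879.
Ideal golden ratio ≈ 1.6180. |1.6879 − 1.6180| / 1.6180 ≈ 4.32% → 4.3%.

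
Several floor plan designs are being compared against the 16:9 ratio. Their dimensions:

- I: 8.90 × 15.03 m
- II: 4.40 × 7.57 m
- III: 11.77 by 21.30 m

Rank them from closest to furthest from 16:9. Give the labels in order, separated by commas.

III, II, I

Ratios: I = 15.03 / 8.90 ≈ 1.689; II = 7.57 / 4.40 ≈ 1.720; III = 21.30 / 11.77 ≈ 1.810.
|Δ from 1.778|: I 0.089; II 0.058; III 0.032.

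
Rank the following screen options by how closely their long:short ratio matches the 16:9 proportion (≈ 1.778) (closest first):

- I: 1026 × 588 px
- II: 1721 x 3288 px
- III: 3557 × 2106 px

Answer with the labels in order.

I: 1026/588 ≈ 1.745 → |1.745 − 1.778| = 0.033
II: 3288/1721 ≈ 1.911 → |1.911 − 1.778| = 0.133
III: 3557/2106 ≈ 1.689 → |1.689 − 1.778| = 0.089

I, III, II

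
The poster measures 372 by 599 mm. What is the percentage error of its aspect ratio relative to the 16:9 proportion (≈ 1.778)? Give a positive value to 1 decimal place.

Ratio = 599 / 372 ≈ 1.6102.
Ideal 16:9 ≈ 1.7778. |1.6102 − 1.7778| / 1.7778 ≈ 9.43% → 9.4%.

9.4%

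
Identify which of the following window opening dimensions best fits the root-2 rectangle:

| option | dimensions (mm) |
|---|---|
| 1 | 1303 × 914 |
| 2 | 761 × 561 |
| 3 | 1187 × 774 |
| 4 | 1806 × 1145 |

Target root-2 ≈ 1.414.
1: 1.426 (Δ0.012)  2: 1.357 (Δ0.057)  3: 1.534 (Δ0.120)  4: 1.577 (Δ0.163)

1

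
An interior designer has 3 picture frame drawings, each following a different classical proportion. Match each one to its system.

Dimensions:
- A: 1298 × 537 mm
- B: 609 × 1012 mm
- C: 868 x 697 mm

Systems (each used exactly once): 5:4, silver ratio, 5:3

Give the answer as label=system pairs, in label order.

A=silver ratio, B=5:3, C=5:4

Ratios: A ≈ 2.417; B ≈ 1.662; C ≈ 1.245.
Targets: 5:4 ≈ 1.250; silver ratio ≈ 2.414; 5:3 ≈ 1.667.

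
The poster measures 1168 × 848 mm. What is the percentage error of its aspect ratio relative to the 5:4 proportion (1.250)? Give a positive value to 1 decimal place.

Ratio = 1168 / 848 ≈ 1.3774.
Ideal 5:4 = 1.2500. |1.3774 − 1.2500| / 1.2500 ≈ 10.19% → 10.2%.

10.2%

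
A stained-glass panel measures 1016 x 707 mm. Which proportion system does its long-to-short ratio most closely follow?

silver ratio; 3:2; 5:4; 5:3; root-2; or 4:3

Ratio = 1016 / 707 ≈ 1.437.
Distances: silver ratio 2.414 (Δ 0.977); 3:2 1.500 (Δ 0.063); 5:4 1.250 (Δ 0.187); 5:3 1.667 (Δ 0.230); root-2 1.414 (Δ 0.023); 4:3 1.333 (Δ 0.104).

root-2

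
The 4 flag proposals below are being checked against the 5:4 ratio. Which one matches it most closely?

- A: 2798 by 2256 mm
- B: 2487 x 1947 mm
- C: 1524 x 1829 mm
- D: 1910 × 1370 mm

Target 5:4 ≈ 1.250.
A: 1.240 (Δ0.010)  B: 1.277 (Δ0.027)  C: 1.200 (Δ0.050)  D: 1.394 (Δ0.144)

A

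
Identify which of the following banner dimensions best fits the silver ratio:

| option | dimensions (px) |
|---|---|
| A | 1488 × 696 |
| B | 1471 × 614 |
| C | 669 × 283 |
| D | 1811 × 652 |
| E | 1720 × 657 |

B

Target silver ratio ≈ 2.414.
A: 2.138 (Δ0.276)  B: 2.396 (Δ0.018)  C: 2.364 (Δ0.050)  D: 2.778 (Δ0.364)  E: 2.618 (Δ0.204)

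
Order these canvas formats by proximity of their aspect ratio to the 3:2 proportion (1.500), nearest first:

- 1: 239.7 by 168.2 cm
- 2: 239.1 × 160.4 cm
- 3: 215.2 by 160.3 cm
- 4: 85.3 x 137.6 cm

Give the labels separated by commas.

Ratios: 1 = 239.7 / 168.2 ≈ 1.425; 2 = 239.1 / 160.4 ≈ 1.491; 3 = 215.2 / 160.3 ≈ 1.342; 4 = 137.6 / 85.3 ≈ 1.613.
|Δ from 1.500|: 1 0.075; 2 0.009; 3 0.158; 4 0.113.

2, 1, 4, 3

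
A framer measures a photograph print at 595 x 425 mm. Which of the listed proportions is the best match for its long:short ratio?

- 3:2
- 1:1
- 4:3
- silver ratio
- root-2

595/425 ≈ 1.400. Nearest candidates are root-2 (1.414, off by 0.014) and 4:3 (1.333, off by 0.067).

root-2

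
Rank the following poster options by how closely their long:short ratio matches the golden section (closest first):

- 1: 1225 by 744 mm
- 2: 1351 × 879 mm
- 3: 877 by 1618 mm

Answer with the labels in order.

1, 2, 3

1: 1225/744 ≈ 1.647 → |1.647 − 1.618| = 0.029
2: 1351/879 ≈ 1.537 → |1.537 − 1.618| = 0.081
3: 1618/877 ≈ 1.845 → |1.845 − 1.618| = 0.227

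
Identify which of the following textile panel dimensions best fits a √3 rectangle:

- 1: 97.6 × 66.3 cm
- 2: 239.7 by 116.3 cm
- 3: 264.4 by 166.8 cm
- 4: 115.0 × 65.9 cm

4

Ratios (long/short): 1 ≈ 1.472; 2 ≈ 2.061; 3 ≈ 1.585; 4 ≈ 1.745.
root-3 ≈ 1.732; option 4 is nearest (Δ 0.013).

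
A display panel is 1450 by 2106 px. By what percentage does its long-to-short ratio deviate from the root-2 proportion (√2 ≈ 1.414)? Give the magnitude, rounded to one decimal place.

Ratio = 2106 / 1450 ≈ 1.4524.
Ideal root-2 ≈ 1.4142. |1.4524 − 1.4142| / 1.4142 ≈ 2.70% → 2.7%.

2.7%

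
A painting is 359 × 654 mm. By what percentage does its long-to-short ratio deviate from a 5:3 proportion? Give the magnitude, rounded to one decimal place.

Ratio = 654 / 359 ≈ 1.8217.
Ideal 5:3 ≈ 1.6667. |1.8217 − 1.6667| / 1.6667 ≈ 9.30% → 9.3%.

9.3%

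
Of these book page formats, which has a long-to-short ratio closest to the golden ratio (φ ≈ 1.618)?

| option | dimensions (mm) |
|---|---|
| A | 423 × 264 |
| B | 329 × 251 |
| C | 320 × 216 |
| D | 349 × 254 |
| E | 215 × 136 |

Target golden ratio ≈ 1.618.
A: 1.602 (Δ0.016)  B: 1.311 (Δ0.307)  C: 1.481 (Δ0.137)  D: 1.374 (Δ0.244)  E: 1.581 (Δ0.037)

A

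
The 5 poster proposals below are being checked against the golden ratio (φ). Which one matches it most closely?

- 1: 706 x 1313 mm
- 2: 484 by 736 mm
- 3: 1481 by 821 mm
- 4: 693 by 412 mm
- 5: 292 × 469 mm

Target golden ratio ≈ 1.618.
1: 1.860 (Δ0.242)  2: 1.521 (Δ0.097)  3: 1.804 (Δ0.186)  4: 1.682 (Δ0.064)  5: 1.606 (Δ0.012)

5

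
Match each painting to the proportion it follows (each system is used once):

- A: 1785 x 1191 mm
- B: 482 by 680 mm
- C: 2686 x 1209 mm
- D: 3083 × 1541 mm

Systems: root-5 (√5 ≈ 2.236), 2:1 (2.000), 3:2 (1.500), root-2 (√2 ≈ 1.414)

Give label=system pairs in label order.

A=3:2, B=root-2, C=root-5, D=2:1

Ratios: A ≈ 1.499; B ≈ 1.411; C ≈ 2.222; D ≈ 2.001.
Targets: root-5 ≈ 2.236; 2:1 ≈ 2.000; 3:2 ≈ 1.500; root-2 ≈ 1.414.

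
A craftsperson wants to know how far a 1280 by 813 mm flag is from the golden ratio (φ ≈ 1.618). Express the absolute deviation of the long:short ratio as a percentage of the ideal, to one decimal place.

Ratio = 1280 / 813 ≈ 1.5744.
Ideal golden ratio ≈ 1.6180. |1.5744 − 1.6180| / 1.6180 ≈ 2.69% → 2.7%.

2.7%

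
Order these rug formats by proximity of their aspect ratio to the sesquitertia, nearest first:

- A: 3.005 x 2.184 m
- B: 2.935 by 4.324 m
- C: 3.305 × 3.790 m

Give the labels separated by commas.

A, B, C

Ratios: A = 3.005 / 2.184 ≈ 1.376; B = 4.324 / 2.935 ≈ 1.473; C = 3.790 / 3.305 ≈ 1.147.
|Δ from 1.333|: A 0.043; B 0.140; C 0.186.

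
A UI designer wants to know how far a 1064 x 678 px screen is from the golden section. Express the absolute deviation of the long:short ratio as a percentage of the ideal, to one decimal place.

Ratio = 1064 / 678 ≈ 1.5693.
Ideal golden ratio ≈ 1.6180. |1.5693 − 1.6180| / 1.6180 ≈ 3.01% → 3.0%.

3.0%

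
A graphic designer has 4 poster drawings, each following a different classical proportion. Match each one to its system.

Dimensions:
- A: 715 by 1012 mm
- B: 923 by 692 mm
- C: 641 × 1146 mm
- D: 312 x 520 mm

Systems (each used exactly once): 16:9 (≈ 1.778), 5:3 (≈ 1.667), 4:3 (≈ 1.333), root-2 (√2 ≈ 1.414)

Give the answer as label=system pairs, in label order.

A=root-2, B=4:3, C=16:9, D=5:3

A = 1012/715 ≈ 1.415 → root-2 (1.414)
B = 923/692 ≈ 1.334 → 4:3 (1.333)
C = 1146/641 ≈ 1.788 → 16:9 (1.778)
D = 520/312 ≈ 1.667 → 5:3 (1.667)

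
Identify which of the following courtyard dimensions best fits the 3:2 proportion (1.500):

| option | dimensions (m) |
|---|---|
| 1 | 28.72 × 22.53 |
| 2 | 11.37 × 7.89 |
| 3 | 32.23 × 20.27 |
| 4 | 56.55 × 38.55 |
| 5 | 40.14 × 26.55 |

Target 3:2 ≈ 1.500.
1: 1.275 (Δ0.225)  2: 1.441 (Δ0.059)  3: 1.590 (Δ0.090)  4: 1.467 (Δ0.033)  5: 1.512 (Δ0.012)

5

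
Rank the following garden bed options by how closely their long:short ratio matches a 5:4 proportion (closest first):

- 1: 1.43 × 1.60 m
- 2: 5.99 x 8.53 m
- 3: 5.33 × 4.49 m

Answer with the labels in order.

1: 1.60/1.43 ≈ 1.119 → |1.119 − 1.250| = 0.131
2: 8.53/5.99 ≈ 1.424 → |1.424 − 1.250| = 0.174
3: 5.33/4.49 ≈ 1.187 → |1.187 − 1.250| = 0.063

3, 1, 2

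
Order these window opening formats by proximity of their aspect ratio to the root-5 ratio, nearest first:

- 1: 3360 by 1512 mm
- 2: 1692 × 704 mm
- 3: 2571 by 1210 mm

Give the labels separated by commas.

1, 3, 2

Ratios: 1 = 3360 / 1512 ≈ 2.222; 2 = 1692 / 704 ≈ 2.403; 3 = 2571 / 1210 ≈ 2.125.
|Δ from 2.236|: 1 0.014; 2 0.167; 3 0.111.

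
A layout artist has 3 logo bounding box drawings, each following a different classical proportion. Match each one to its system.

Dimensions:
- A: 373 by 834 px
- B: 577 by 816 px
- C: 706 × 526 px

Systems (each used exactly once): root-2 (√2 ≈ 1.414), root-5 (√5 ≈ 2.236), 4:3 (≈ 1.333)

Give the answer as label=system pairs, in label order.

A=root-5, B=root-2, C=4:3

A = 834/373 ≈ 2.236 → root-5 (2.236)
B = 816/577 ≈ 1.414 → root-2 (1.414)
C = 706/526 ≈ 1.342 → 4:3 (1.333)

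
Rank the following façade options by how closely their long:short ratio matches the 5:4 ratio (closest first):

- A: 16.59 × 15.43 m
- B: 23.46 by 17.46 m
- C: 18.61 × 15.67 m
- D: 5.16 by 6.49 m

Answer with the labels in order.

D, C, B, A

A: 16.59/15.43 ≈ 1.075 → |1.075 − 1.250| = 0.175
B: 23.46/17.46 ≈ 1.344 → |1.344 − 1.250| = 0.094
C: 18.61/15.67 ≈ 1.188 → |1.188 − 1.250| = 0.062
D: 6.49/5.16 ≈ 1.258 → |1.258 − 1.250| = 0.008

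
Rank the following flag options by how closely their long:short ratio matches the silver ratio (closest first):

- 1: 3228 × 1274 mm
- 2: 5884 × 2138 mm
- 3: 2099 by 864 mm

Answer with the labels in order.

Ratios: 1 = 3228 / 1274 ≈ 2.534; 2 = 5884 / 2138 ≈ 2.752; 3 = 2099 / 864 ≈ 2.429.
|Δ from 2.414|: 1 0.120; 2 0.338; 3 0.015.

3, 1, 2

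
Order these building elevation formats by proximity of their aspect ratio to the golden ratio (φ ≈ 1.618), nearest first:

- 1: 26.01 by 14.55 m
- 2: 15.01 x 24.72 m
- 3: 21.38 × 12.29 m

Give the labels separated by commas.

2, 3, 1

1: 26.01/14.55 ≈ 1.788 → |1.788 − 1.618| = 0.170
2: 24.72/15.01 ≈ 1.647 → |1.647 − 1.618| = 0.029
3: 21.38/12.29 ≈ 1.740 → |1.740 − 1.618| = 0.122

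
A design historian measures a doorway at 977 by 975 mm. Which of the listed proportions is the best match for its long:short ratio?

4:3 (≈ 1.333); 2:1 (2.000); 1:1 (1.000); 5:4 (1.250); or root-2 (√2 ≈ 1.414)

1:1

Ratio = 977 / 975 ≈ 1.002.
Distances: 4:3 1.333 (Δ 0.331); 2:1 2.000 (Δ 0.998); 1:1 1.000 (Δ 0.002); 5:4 1.250 (Δ 0.248); root-2 1.414 (Δ 0.412).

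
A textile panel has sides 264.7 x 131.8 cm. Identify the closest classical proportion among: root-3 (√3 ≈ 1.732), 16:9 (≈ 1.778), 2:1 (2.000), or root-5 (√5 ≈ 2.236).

2:1

264.7/131.8 ≈ 2.008. Nearest candidates are 2:1 (2.000, off by 0.008) and root-5 (2.236, off by 0.228).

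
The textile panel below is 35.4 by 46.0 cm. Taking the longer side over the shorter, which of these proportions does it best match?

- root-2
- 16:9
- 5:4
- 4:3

4:3

Ratio = 46.0 / 35.4 ≈ 1.299.
Distances: root-2 1.414 (Δ 0.115); 16:9 1.778 (Δ 0.479); 5:4 1.250 (Δ 0.049); 4:3 1.333 (Δ 0.034).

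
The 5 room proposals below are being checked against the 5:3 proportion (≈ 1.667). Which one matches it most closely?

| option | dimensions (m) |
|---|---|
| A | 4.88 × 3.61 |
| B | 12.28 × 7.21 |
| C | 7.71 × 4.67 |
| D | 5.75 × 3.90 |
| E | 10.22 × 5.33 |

Ratios (long/short): A ≈ 1.352; B ≈ 1.703; C ≈ 1.651; D ≈ 1.474; E ≈ 1.917.
5:3 ≈ 1.667; option C is nearest (Δ 0.016).

C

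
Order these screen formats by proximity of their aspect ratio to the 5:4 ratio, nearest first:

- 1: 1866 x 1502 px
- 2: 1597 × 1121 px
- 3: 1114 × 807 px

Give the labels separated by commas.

1, 3, 2

1: 1866/1502 ≈ 1.242 → |1.242 − 1.250| = 0.008
2: 1597/1121 ≈ 1.425 → |1.425 − 1.250| = 0.175
3: 1114/807 ≈ 1.380 → |1.380 − 1.250| = 0.130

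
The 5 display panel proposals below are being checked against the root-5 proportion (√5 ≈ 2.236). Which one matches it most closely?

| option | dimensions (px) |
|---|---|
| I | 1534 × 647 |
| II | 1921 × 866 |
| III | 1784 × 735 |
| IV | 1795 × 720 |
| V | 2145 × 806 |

II

Ratios (long/short): I ≈ 2.371; II ≈ 2.218; III ≈ 2.427; IV ≈ 2.493; V ≈ 2.661.
root-5 ≈ 2.236; option II is nearest (Δ 0.018).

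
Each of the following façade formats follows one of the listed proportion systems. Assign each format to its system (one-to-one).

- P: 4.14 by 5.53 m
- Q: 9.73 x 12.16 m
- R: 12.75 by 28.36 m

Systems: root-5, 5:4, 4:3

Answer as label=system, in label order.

P=4:3, Q=5:4, R=root-5

P = 5.53/4.14 ≈ 1.336 → 4:3 (1.333)
Q = 12.16/9.73 ≈ 1.250 → 5:4 (1.250)
R = 28.36/12.75 ≈ 2.224 → root-5 (2.236)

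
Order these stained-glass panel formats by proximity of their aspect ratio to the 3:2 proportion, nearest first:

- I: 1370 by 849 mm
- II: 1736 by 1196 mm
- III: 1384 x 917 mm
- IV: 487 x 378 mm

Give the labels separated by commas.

III, II, I, IV

Ratios: I = 1370 / 849 ≈ 1.614; II = 1736 / 1196 ≈ 1.452; III = 1384 / 917 ≈ 1.509; IV = 487 / 378 ≈ 1.288.
|Δ from 1.500|: I 0.114; II 0.048; III 0.009; IV 0.212.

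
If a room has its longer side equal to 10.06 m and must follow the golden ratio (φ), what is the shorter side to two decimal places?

golden ratio ≈ 1.61803.
Shorter side = 10.06 ÷ 1.61803 ≈ 6.2174 → 6.22 m.

6.22 m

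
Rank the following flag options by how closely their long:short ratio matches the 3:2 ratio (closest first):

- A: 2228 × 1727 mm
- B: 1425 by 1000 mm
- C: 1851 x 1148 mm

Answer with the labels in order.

B, C, A

A: 2228/1727 ≈ 1.290 → |1.290 − 1.500| = 0.210
B: 1425/1000 ≈ 1.425 → |1.425 − 1.500| = 0.075
C: 1851/1148 ≈ 1.612 → |1.612 − 1.500| = 0.112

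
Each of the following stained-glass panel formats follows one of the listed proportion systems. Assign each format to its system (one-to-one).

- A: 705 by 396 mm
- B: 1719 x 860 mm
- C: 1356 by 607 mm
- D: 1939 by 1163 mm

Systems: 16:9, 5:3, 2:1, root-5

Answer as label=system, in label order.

Ratios: A ≈ 1.780; B ≈ 1.999; C ≈ 2.234; D ≈ 1.667.
Targets: 16:9 ≈ 1.778; 5:3 ≈ 1.667; 2:1 ≈ 2.000; root-5 ≈ 2.236.

A=16:9, B=2:1, C=root-5, D=5:3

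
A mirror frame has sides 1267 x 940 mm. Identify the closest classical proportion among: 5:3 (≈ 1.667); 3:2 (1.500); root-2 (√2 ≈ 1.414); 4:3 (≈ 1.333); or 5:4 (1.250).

Ratio = 1267 / 940 ≈ 1.348.
Distances: 5:3 1.667 (Δ 0.319); 3:2 1.500 (Δ 0.152); root-2 1.414 (Δ 0.066); 4:3 1.333 (Δ 0.015); 5:4 1.250 (Δ 0.098).

4:3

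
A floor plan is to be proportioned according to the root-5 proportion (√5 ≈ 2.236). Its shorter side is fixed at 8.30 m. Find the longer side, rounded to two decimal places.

root-5 ≈ 2.23607.
Longer side = 8.30 × 2.23607 ≈ 18.5594 → 18.56 m.

18.56 m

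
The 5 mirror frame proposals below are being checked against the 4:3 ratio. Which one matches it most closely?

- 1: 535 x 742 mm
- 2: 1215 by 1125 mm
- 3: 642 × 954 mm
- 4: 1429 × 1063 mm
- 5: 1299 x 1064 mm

4

Ratios (long/short): 1 ≈ 1.387; 2 ≈ 1.080; 3 ≈ 1.486; 4 ≈ 1.344; 5 ≈ 1.221.
4:3 ≈ 1.333; option 4 is nearest (Δ 0.011).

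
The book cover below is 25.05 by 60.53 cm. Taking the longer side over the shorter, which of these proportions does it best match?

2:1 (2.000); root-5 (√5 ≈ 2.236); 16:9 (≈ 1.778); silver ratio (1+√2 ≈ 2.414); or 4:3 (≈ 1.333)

Ratio = 60.53 / 25.05 ≈ 2.416.
Distances: 2:1 2.000 (Δ 0.416); root-5 2.236 (Δ 0.180); 16:9 1.778 (Δ 0.638); silver ratio 2.414 (Δ 0.002); 4:3 1.333 (Δ 1.083).

silver ratio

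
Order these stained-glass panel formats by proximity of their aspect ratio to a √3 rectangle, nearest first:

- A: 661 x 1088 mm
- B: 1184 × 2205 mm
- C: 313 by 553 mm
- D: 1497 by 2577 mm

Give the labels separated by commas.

D, C, A, B

Ratios: A = 1088 / 661 ≈ 1.646; B = 2205 / 1184 ≈ 1.862; C = 553 / 313 ≈ 1.767; D = 2577 / 1497 ≈ 1.721.
|Δ from 1.732|: A 0.086; B 0.130; C 0.035; D 0.011.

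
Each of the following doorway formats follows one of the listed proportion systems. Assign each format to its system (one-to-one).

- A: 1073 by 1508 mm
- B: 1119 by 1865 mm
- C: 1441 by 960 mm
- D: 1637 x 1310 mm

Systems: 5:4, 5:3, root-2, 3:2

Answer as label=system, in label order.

Ratios: A ≈ 1.405; B ≈ 1.667; C ≈ 1.501; D ≈ 1.250.
Targets: 5:4 ≈ 1.250; 5:3 ≈ 1.667; root-2 ≈ 1.414; 3:2 ≈ 1.500.

A=root-2, B=5:3, C=3:2, D=5:4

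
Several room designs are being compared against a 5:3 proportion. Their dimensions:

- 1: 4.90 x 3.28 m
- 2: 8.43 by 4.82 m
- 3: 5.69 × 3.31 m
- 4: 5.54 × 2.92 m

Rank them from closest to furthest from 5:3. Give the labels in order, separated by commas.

1: 4.90/3.28 ≈ 1.494 → |1.494 − 1.667| = 0.173
2: 8.43/4.82 ≈ 1.749 → |1.749 − 1.667| = 0.082
3: 5.69/3.31 ≈ 1.719 → |1.719 − 1.667| = 0.052
4: 5.54/2.92 ≈ 1.897 → |1.897 − 1.667| = 0.230

3, 2, 1, 4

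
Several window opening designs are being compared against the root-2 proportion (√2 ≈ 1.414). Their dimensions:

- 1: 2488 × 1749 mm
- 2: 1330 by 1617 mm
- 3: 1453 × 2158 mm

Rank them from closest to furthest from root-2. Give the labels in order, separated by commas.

1: 2488/1749 ≈ 1.423 → |1.423 − 1.414| = 0.009
2: 1617/1330 ≈ 1.216 → |1.216 − 1.414| = 0.198
3: 2158/1453 ≈ 1.485 → |1.485 − 1.414| = 0.071

1, 3, 2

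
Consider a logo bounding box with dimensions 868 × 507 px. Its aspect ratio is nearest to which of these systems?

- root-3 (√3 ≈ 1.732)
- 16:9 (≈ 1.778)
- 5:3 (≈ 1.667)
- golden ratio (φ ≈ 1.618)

868/507 ≈ 1.712. Nearest candidates are root-3 (1.732, off by 0.020) and 5:3 (1.667, off by 0.045).

root-3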